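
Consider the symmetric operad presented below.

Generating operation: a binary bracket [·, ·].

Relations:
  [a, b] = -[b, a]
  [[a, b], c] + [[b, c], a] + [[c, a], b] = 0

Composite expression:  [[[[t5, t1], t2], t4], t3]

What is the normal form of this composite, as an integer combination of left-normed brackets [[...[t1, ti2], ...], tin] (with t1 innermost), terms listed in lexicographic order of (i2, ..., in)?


-[[[[t1, t5], t2], t4], t3]

Expand each bracket as ab - ba; the t1-initial words give the coefficients.
Composite bracket: [[[[t5, t1], t2], t4], t3]
Expanding via [a, b] = ab - ba: 16 signed words (2^4 = 16).
Coefficients come from the t1-initial words:
  sign of t1t5t2t4t3 is -1, so it contributes -[[[[t1, t5], t2], t4], t3]


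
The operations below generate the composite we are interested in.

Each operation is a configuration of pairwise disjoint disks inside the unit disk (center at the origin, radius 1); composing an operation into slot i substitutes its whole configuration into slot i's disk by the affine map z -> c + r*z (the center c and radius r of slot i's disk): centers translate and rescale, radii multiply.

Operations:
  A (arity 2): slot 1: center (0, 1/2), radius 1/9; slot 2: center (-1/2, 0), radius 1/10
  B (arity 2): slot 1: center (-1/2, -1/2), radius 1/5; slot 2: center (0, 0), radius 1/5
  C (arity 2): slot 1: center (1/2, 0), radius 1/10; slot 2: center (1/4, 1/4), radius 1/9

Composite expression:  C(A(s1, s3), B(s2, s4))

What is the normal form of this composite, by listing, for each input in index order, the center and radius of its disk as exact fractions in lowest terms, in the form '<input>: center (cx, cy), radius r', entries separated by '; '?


s1: center (1/2, 1/20), radius 1/90; s2: center (7/36, 7/36), radius 1/45; s3: center (9/20, 0), radius 1/100; s4: center (1/4, 1/4), radius 1/45

Below C, radii multiply path by path; the s-disk centers shift.
s1 passes through 2 substitutions, ending at center (1/2, 1/20), radius 1/90
s3 passes through 2 substitutions, ending at center (9/20, 0), radius 1/100
s2 passes through 2 substitutions, ending at center (7/36, 7/36), radius 1/45
s4 passes through 2 substitutions, ending at center (1/4, 1/4), radius 1/45


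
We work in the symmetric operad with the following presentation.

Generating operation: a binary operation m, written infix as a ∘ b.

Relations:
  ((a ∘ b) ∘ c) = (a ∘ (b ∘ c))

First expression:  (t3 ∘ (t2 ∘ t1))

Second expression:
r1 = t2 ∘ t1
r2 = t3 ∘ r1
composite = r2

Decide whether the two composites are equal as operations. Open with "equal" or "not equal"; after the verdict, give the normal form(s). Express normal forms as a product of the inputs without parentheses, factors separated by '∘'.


equal; both compose to t3 ∘ t2 ∘ t1

The first composite normalizes to t3 ∘ t2 ∘ t1
The second composite normalizes to t3 ∘ t2 ∘ t1
Same normal form: equal.


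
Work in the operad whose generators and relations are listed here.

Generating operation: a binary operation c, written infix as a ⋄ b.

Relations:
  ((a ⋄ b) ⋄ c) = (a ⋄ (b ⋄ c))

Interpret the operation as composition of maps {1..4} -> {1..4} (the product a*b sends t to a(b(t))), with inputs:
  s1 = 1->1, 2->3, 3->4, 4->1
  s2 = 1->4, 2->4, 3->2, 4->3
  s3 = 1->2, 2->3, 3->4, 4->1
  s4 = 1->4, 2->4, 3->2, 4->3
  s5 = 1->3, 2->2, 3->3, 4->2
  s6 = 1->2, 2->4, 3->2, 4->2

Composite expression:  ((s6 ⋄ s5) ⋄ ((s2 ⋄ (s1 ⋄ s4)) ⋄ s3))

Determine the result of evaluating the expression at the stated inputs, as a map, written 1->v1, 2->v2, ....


1->4, 2->4, 3->2, 4->4


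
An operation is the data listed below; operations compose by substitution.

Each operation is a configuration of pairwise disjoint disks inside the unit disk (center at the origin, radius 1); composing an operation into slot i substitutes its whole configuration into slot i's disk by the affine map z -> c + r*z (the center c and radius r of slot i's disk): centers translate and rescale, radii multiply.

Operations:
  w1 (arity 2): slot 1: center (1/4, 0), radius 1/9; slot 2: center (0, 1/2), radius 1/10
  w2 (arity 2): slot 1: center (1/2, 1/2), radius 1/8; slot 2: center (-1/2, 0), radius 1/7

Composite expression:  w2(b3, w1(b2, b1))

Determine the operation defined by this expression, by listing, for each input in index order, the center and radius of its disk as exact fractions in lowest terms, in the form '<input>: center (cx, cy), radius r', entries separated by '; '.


b1: center (-1/2, 1/14), radius 1/70; b2: center (-13/28, 0), radius 1/63; b3: center (1/2, 1/2), radius 1/8

Nesting under w2 composes maps z -> c + r*z down each b-path.
input b3: applying the 1 nested substitution gives center (1/2, 1/2), radius 1/8
input b2: applying the 2 nested substitutions gives center (-13/28, 0), radius 1/63
input b1: applying the 2 nested substitutions gives center (-1/2, 1/14), radius 1/70


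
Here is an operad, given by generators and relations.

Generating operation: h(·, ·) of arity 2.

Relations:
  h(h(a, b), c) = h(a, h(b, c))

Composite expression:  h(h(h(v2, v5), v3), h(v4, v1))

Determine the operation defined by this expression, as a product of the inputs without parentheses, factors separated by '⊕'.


v2 ⊕ v5 ⊕ v3 ⊕ v4 ⊕ v1

All parenthesizations of h agree; list the v-inputs left to right.
h(v2, v5) unparenthesizes to v2 ⊕ v5
h(h(v2, v5), v3) unparenthesizes to v2 ⊕ v5 ⊕ v3
h(v4, v1) unparenthesizes to v4 ⊕ v1
h(h(h(v2, v5), v3), h(v4, v1)) unparenthesizes to v2 ⊕ v5 ⊕ v3 ⊕ v4 ⊕ v1


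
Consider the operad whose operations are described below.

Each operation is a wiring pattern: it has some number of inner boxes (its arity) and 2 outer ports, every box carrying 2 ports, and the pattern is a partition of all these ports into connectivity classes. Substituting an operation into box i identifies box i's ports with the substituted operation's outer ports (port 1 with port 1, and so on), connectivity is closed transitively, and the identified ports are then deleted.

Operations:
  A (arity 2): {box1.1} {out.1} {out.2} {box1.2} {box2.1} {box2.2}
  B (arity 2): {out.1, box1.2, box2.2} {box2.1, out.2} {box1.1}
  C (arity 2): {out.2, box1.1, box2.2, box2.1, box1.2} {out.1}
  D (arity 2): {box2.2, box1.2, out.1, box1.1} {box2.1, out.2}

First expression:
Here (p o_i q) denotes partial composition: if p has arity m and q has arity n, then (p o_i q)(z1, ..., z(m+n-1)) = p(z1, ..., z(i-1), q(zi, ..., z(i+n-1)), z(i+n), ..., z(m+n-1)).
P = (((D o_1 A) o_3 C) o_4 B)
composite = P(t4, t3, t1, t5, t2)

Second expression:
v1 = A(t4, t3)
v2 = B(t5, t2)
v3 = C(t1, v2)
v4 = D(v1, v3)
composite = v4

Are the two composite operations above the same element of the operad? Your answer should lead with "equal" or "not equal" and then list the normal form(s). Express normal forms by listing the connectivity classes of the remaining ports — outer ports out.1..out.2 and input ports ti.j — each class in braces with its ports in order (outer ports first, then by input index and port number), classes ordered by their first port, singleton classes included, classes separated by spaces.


The first expression, normalized: {out.1, t1.1, t1.2, t2.1, t2.2, t5.2} {out.2} {t3.1} {t3.2} {t4.1} {t4.2} {t5.1}
The second expression, normalized: {out.1, t1.1, t1.2, t2.1, t2.2, t5.2} {out.2} {t3.1} {t3.2} {t4.1} {t4.2} {t5.1}
The normal forms match — equal.

equal: each reduces to {out.1, t1.1, t1.2, t2.1, t2.2, t5.2} {out.2} {t3.1} {t3.2} {t4.1} {t4.2} {t5.1}


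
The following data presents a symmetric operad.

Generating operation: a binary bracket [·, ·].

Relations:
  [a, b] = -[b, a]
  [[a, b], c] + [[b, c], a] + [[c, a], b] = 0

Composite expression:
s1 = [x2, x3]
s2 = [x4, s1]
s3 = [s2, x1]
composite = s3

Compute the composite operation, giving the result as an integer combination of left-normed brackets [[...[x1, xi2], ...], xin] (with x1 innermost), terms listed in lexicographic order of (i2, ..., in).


Antisymmetry and Jacobi reduce to x1-anchored left-normed brackets.
Composite bracket: [[x4, [x2, x3]], x1]
Each bracket splits as ab - ba, giving 8 signed words (2^3 = 8).
The x1-initial words carry the normal form:
  from x1x2x3x4, sign +1: term +[[[x1, x2], x3], x4]
  from x1x3x2x4, sign -1: term -[[[x1, x3], x2], x4]
  from x1x4x2x3, sign -1: term -[[[x1, x4], x2], x3]
  from x1x4x3x2, sign +1: term +[[[x1, x4], x3], x2]

[[[x1, x2], x3], x4] - [[[x1, x3], x2], x4] - [[[x1, x4], x2], x3] + [[[x1, x4], x3], x2]


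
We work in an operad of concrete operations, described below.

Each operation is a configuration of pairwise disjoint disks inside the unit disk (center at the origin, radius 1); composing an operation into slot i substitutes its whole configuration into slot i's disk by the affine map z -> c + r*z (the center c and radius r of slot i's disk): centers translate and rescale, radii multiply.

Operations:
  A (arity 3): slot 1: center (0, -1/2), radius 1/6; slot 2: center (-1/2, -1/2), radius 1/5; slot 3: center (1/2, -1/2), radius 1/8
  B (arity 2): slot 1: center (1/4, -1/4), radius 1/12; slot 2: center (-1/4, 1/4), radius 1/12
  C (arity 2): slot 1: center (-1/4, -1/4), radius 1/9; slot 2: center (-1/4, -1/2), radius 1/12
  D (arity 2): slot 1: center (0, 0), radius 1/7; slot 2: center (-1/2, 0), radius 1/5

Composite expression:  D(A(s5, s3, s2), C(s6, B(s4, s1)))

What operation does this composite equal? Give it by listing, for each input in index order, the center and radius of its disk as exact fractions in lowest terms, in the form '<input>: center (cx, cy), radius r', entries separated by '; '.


s1: center (-133/240, -23/240), radius 1/720; s2: center (1/14, -1/14), radius 1/56; s3: center (-1/14, -1/14), radius 1/35; s4: center (-131/240, -5/48), radius 1/720; s5: center (0, -1/14), radius 1/42; s6: center (-11/20, -1/20), radius 1/45


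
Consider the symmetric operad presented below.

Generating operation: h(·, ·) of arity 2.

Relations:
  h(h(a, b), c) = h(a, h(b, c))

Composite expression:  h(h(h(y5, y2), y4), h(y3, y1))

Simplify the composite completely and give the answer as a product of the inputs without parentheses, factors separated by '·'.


Associativity of h dissolves the nesting; only the y-input order survives.
h(y5, y2) spells out as y5 · y2
h(h(y5, y2), y4) spells out as y5 · y2 · y4
h(y3, y1) spells out as y3 · y1
h(h(h(y5, y2), y4), h(y3, y1)) spells out as y5 · y2 · y4 · y3 · y1

y5 · y2 · y4 · y3 · y1


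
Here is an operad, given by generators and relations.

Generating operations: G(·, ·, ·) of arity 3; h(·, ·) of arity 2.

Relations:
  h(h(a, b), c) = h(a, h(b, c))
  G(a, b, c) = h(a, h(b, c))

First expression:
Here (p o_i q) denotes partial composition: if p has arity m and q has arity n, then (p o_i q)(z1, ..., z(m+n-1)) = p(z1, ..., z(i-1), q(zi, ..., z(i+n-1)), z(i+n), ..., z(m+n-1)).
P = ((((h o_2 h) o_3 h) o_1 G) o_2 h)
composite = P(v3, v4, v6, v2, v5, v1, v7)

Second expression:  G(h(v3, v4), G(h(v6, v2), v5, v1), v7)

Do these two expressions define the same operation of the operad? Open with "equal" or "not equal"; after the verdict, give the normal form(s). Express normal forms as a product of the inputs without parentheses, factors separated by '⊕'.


equal: each reduces to v3 ⊕ v4 ⊕ v6 ⊕ v2 ⊕ v5 ⊕ v1 ⊕ v7

The first expression, normalized: v3 ⊕ v4 ⊕ v6 ⊕ v2 ⊕ v5 ⊕ v1 ⊕ v7
The second expression, normalized: v3 ⊕ v4 ⊕ v6 ⊕ v2 ⊕ v5 ⊕ v1 ⊕ v7
The normal forms match — equal.


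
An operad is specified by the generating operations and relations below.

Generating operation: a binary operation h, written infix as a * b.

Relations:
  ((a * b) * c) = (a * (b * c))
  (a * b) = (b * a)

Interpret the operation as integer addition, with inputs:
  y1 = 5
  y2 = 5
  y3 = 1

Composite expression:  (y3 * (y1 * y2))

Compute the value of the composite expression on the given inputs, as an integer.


11

(y1 * y2) = 10
(y3 * (y1 * y2)) = 11


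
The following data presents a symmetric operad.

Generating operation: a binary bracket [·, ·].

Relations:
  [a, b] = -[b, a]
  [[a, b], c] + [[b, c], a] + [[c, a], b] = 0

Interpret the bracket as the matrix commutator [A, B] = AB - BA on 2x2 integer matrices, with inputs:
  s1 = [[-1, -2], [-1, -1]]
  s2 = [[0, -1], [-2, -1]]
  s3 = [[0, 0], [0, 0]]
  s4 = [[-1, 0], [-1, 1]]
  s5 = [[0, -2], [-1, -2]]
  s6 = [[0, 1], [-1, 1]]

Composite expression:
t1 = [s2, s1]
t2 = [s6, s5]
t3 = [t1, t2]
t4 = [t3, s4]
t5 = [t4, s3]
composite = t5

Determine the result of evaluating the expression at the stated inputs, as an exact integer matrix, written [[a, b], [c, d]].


[[0, 0], [0, 0]]

[s2, s1] = [[-3, -2], [1, 3]]
[s6, s5] = [[-3, 0], [-3, 3]]
[[s2, s1], [s6, s5]] = [[6, -12], [-24, -6]]
[[[s2, s1], [s6, s5]], s4] = [[12, -24], [60, -12]]
[[[[s2, s1], [s6, s5]], s4], s3] = [[0, 0], [0, 0]]


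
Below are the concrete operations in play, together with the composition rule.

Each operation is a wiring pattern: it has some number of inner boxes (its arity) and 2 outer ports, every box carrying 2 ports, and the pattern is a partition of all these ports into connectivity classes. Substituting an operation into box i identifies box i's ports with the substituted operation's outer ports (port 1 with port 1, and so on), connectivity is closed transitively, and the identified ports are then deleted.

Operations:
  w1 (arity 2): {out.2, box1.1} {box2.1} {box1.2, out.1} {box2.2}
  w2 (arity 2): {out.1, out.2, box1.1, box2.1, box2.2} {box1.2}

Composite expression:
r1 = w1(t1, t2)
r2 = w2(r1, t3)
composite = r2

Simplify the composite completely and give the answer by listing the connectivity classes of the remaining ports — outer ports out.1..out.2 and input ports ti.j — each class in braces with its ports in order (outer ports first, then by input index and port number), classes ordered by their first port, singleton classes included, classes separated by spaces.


{out.1, out.2, t1.2, t3.1, t3.2} {t1.1} {t2.1} {t2.2}

Substituting into w2 glues patterns; closure does the rest.
w1 over (t1, t2) gives {out.1, t1.2} {out.2, t1.1} {t2.1} {t2.2}, out.j being that stage's outer ports
w2 over (t1, t2, t3) gives {out.1, out.2, t1.2, t3.1, t3.2} {t1.1} {t2.1} {t2.2}, out.j being that stage's outer ports


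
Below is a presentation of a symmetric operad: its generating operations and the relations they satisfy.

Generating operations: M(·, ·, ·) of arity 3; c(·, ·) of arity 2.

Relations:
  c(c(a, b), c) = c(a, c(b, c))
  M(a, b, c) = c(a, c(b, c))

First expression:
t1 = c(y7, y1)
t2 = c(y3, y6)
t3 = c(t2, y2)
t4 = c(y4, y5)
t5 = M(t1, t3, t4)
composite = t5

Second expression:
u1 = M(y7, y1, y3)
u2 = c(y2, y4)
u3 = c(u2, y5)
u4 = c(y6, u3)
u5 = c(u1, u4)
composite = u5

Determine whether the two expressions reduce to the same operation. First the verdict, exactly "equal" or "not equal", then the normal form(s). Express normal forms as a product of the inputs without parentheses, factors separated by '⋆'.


equal; both compose to y7 ⋆ y1 ⋆ y3 ⋆ y6 ⋆ y2 ⋆ y4 ⋆ y5

Normal form of the first expression: y7 ⋆ y1 ⋆ y3 ⋆ y6 ⋆ y2 ⋆ y4 ⋆ y5
Normal form of the second expression: y7 ⋆ y1 ⋆ y3 ⋆ y6 ⋆ y2 ⋆ y4 ⋆ y5
Same normal form: equal.


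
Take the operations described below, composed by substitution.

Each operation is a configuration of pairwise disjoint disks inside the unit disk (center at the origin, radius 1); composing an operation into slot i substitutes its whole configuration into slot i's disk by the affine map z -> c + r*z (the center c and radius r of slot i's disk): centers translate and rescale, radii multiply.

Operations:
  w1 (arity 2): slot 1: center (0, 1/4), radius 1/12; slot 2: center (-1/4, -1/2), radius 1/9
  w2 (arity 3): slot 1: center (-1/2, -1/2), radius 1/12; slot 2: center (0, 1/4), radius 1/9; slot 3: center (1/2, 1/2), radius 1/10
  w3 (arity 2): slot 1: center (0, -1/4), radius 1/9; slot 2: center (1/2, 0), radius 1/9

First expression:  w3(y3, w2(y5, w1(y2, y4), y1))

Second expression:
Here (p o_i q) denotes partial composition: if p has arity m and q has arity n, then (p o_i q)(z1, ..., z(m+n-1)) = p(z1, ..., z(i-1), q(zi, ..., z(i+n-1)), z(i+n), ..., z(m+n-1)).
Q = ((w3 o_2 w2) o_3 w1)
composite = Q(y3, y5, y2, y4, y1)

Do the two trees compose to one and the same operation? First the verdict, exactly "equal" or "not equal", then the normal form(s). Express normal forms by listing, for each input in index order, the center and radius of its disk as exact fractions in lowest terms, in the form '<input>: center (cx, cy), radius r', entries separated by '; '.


equal; both compose to y1: center (5/9, 1/18), radius 1/90; y2: center (1/2, 5/162), radius 1/972; y3: center (0, -1/4), radius 1/9; y4: center (161/324, 7/324), radius 1/729; y5: center (4/9, -1/18), radius 1/108

In normal form, the first expression is y1: center (5/9, 1/18), radius 1/90; y2: center (1/2, 5/162), radius 1/972; y3: center (0, -1/4), radius 1/9; y4: center (161/324, 7/324), radius 1/729; y5: center (4/9, -1/18), radius 1/108
In normal form, the second expression is y1: center (5/9, 1/18), radius 1/90; y2: center (1/2, 5/162), radius 1/972; y3: center (0, -1/4), radius 1/9; y4: center (161/324, 7/324), radius 1/729; y5: center (4/9, -1/18), radius 1/108
Both agree, so they are equal.


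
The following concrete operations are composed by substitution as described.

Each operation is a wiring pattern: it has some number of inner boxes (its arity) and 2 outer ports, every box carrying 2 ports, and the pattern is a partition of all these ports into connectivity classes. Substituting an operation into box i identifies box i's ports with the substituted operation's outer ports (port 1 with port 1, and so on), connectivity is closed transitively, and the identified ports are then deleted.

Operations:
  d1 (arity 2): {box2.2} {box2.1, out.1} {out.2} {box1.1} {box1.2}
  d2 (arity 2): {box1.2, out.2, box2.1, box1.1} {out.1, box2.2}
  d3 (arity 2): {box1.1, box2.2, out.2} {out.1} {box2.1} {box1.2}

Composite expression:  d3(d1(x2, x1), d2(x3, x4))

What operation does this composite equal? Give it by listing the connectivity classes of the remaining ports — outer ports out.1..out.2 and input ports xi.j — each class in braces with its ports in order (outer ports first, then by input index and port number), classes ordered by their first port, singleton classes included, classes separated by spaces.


{out.1} {out.2, x1.1, x3.1, x3.2, x4.1} {x1.2} {x2.1} {x2.2} {x4.2}

After gluing at d3, chains via deleted ports link the x-ports.
through d1, on inputs (x2, x1): {out.1, x1.1} {out.2} {x1.2} {x2.1} {x2.2} (out.j = stage outer ports)
through d2, on inputs (x3, x4): {out.1, x4.2} {out.2, x3.1, x3.2, x4.1} (out.j = stage outer ports)
through d3, on inputs (x2, x1, x3, x4): {out.1} {out.2, x1.1, x3.1, x3.2, x4.1} {x1.2} {x2.1} {x2.2} {x4.2} (out.j = stage outer ports)


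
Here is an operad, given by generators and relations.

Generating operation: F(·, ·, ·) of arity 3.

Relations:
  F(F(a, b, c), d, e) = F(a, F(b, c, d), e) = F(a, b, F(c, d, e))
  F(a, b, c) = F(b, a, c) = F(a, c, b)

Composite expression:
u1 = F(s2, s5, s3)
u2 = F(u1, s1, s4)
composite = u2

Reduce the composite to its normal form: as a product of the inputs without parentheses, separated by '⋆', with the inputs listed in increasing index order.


s1 ⋆ s2 ⋆ s3 ⋆ s4 ⋆ s5

With F associative and commutative, the s-input set is all that matters.
F(s2, s5, s3) reduces to s2 ⋆ s5 ⋆ s3
F(F(s2, s5, s3), s1, s4) reduces to s2 ⋆ s5 ⋆ s3 ⋆ s1 ⋆ s4
putting the inputs in ascending order: s1 ⋆ s2 ⋆ s3 ⋆ s4 ⋆ s5


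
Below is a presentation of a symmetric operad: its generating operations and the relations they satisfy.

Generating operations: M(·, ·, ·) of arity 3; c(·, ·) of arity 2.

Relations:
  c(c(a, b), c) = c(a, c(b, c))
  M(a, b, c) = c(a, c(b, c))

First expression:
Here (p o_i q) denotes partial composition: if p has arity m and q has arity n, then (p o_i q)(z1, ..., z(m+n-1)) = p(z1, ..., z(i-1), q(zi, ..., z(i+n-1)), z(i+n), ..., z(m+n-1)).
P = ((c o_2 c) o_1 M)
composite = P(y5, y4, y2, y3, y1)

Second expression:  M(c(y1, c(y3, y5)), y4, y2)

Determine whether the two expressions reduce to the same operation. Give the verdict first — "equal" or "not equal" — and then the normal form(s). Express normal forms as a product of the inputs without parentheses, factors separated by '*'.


not equal; first: y5 * y4 * y2 * y3 * y1; second: y1 * y3 * y5 * y4 * y2

In normal form, the first expression is y5 * y4 * y2 * y3 * y1
In normal form, the second expression is y1 * y3 * y5 * y4 * y2
They disagree, so not equal.


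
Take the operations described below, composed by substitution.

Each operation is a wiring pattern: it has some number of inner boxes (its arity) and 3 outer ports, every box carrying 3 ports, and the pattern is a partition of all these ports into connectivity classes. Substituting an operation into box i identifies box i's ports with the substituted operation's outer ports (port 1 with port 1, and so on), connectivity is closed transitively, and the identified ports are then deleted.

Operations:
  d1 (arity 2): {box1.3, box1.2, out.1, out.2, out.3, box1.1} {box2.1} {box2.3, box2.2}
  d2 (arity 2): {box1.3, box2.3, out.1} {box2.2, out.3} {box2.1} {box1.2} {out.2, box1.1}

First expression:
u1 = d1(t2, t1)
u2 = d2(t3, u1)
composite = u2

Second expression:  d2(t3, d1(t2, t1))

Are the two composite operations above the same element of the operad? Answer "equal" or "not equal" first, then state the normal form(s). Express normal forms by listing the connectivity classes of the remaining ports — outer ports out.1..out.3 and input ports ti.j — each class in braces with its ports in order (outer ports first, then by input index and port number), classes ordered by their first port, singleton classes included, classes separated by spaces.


equal — both sides give {out.1, out.3, t2.1, t2.2, t2.3, t3.3} {out.2, t3.1} {t1.1} {t1.2, t1.3} {t3.2}

In normal form, the first expression is {out.1, out.3, t2.1, t2.2, t2.3, t3.3} {out.2, t3.1} {t1.1} {t1.2, t1.3} {t3.2}
In normal form, the second expression is {out.1, out.3, t2.1, t2.2, t2.3, t3.3} {out.2, t3.1} {t1.1} {t1.2, t1.3} {t3.2}
One common form — equal.


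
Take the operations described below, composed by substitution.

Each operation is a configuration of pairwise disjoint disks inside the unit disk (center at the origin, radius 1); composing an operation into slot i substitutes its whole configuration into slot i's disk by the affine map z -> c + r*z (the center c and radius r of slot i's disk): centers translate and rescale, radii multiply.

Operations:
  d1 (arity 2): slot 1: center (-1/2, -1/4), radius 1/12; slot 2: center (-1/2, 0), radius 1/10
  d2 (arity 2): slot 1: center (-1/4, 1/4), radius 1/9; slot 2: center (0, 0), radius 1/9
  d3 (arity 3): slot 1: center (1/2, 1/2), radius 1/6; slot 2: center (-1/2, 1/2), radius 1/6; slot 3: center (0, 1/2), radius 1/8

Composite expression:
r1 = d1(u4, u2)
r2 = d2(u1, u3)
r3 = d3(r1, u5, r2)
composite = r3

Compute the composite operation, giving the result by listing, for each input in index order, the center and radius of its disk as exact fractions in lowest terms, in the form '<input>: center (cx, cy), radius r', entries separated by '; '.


Nesting under d3 composes maps z -> c + r*z down each u-path.
u4 passes through 2 substitutions, ending at center (5/12, 11/24), radius 1/72
u2 passes through 2 substitutions, ending at center (5/12, 1/2), radius 1/60
u5 passes through 1 substitution, ending at center (-1/2, 1/2), radius 1/6
u1 passes through 2 substitutions, ending at center (-1/32, 17/32), radius 1/72
u3 passes through 2 substitutions, ending at center (0, 1/2), radius 1/72

u1: center (-1/32, 17/32), radius 1/72; u2: center (5/12, 1/2), radius 1/60; u3: center (0, 1/2), radius 1/72; u4: center (5/12, 11/24), radius 1/72; u5: center (-1/2, 1/2), radius 1/6


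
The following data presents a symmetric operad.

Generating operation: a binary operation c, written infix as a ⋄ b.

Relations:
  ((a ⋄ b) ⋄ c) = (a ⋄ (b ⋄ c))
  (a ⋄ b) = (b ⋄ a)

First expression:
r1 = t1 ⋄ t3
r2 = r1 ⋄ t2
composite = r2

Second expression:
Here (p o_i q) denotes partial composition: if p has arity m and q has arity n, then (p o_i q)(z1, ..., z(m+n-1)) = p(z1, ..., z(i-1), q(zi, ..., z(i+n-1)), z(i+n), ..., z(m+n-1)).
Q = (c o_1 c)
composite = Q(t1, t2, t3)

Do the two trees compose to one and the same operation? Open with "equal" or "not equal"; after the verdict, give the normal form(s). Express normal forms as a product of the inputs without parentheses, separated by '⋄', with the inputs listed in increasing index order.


equal — both sides give t1 ⋄ t2 ⋄ t3

The first composite normalizes to t1 ⋄ t2 ⋄ t3
The second composite normalizes to t1 ⋄ t2 ⋄ t3
Both agree, so they are equal.


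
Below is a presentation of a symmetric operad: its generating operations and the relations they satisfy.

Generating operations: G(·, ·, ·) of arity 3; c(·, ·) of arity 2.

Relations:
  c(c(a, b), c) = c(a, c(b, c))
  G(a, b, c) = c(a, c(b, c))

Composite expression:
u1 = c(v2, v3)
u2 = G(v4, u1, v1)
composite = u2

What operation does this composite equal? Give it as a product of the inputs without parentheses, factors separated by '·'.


Associativity of G dissolves the nesting; only the v-input order survives.
c(v2, v3) flattens to v2 · v3
G(v4, c(v2, v3), v1) flattens to v4 · v2 · v3 · v1

v4 · v2 · v3 · v1


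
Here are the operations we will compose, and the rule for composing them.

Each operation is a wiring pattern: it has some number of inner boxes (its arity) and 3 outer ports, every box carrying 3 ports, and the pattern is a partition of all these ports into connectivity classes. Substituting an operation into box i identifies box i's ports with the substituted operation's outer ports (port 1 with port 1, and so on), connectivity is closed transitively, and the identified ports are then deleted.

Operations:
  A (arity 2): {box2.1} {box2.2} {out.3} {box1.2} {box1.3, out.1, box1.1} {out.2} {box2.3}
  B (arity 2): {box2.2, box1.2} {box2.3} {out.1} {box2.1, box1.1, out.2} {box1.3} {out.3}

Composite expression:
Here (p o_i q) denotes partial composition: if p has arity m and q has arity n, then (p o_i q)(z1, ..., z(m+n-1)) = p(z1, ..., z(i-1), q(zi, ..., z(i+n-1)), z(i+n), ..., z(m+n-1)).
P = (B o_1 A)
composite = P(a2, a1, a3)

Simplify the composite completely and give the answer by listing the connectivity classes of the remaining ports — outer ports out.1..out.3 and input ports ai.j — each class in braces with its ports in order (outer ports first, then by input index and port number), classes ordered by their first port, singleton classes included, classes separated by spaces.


{out.1} {out.2, a2.1, a2.3, a3.1} {out.3} {a1.1} {a1.2} {a1.3} {a2.2} {a3.2} {a3.3}

After gluing at B, chains via deleted ports link the a-ports.
A over (a2, a1) gives {out.1, a2.1, a2.3} {out.2} {out.3} {a1.1} {a1.2} {a1.3} {a2.2}, out.j being that stage's outer ports
B over (a2, a1, a3) gives {out.1} {out.2, a2.1, a2.3, a3.1} {out.3} {a1.1} {a1.2} {a1.3} {a2.2} {a3.2} {a3.3}, out.j being that stage's outer ports


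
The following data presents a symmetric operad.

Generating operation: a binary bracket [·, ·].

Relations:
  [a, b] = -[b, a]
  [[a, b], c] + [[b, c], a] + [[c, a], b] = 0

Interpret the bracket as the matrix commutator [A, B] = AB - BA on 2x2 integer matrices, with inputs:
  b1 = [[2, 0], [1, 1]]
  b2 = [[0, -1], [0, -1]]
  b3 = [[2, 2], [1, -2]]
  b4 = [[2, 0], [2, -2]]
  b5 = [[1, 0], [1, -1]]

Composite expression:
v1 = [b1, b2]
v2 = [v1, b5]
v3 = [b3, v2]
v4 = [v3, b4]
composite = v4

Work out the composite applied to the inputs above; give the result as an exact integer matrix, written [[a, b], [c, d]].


[[24, -48], [0, -24]]

[b1, b2] = [[1, -1], [1, -1]]
[[b1, b2], b5] = [[-1, 2], [0, 1]]
[b3, [[b1, b2], b5]] = [[-2, 12], [-2, 2]]
[[b3, [[b1, b2], b5]], b4] = [[24, -48], [0, -24]]


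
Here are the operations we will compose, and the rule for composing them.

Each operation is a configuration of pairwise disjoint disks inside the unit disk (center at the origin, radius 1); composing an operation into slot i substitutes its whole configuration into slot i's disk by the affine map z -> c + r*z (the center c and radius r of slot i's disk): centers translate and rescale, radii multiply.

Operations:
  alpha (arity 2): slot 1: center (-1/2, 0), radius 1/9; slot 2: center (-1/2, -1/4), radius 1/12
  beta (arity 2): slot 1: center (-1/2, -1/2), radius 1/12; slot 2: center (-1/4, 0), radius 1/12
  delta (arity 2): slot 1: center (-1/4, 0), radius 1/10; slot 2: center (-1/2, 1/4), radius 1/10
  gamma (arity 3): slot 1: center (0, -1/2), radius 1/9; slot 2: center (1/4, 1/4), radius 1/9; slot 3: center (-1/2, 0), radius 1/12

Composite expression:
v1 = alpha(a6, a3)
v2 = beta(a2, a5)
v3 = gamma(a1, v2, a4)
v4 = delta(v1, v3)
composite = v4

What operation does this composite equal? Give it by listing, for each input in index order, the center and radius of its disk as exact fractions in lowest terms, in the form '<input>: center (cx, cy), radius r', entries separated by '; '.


a1: center (-1/2, 1/5), radius 1/90; a2: center (-173/360, 97/360), radius 1/1080; a3: center (-3/10, -1/40), radius 1/120; a4: center (-11/20, 1/4), radius 1/120; a5: center (-43/90, 11/40), radius 1/1080; a6: center (-3/10, 0), radius 1/90

Nesting under delta composes maps z -> c + r*z down each a-path.
input a6: applying the 2 nested substitutions gives center (-3/10, 0), radius 1/90
input a3: applying the 2 nested substitutions gives center (-3/10, -1/40), radius 1/120
input a1: applying the 2 nested substitutions gives center (-1/2, 1/5), radius 1/90
input a2: applying the 3 nested substitutions gives center (-173/360, 97/360), radius 1/1080
input a5: applying the 3 nested substitutions gives center (-43/90, 11/40), radius 1/1080
input a4: applying the 2 nested substitutions gives center (-11/20, 1/4), radius 1/120


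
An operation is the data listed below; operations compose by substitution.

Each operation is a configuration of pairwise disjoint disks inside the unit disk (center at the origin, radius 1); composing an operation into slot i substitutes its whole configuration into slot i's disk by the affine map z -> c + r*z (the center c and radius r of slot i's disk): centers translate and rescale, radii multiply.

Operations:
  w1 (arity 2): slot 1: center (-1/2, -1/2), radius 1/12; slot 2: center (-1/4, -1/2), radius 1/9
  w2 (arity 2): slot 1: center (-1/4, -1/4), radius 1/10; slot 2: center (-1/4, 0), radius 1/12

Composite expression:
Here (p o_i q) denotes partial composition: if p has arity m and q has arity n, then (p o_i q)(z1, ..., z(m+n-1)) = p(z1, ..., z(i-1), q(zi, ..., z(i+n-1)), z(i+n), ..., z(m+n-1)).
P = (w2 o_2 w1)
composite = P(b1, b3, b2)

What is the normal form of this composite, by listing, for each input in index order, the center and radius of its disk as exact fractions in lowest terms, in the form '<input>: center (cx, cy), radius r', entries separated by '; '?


b1: center (-1/4, -1/4), radius 1/10; b2: center (-13/48, -1/24), radius 1/108; b3: center (-7/24, -1/24), radius 1/144

Affine substitution under w2: radii multiply and b-centers shift.
input b1: composing its 1 substitution step yields center (-1/4, -1/4), radius 1/10
input b3: composing its 2 substitution steps yields center (-7/24, -1/24), radius 1/144
input b2: composing its 2 substitution steps yields center (-13/48, -1/24), radius 1/108


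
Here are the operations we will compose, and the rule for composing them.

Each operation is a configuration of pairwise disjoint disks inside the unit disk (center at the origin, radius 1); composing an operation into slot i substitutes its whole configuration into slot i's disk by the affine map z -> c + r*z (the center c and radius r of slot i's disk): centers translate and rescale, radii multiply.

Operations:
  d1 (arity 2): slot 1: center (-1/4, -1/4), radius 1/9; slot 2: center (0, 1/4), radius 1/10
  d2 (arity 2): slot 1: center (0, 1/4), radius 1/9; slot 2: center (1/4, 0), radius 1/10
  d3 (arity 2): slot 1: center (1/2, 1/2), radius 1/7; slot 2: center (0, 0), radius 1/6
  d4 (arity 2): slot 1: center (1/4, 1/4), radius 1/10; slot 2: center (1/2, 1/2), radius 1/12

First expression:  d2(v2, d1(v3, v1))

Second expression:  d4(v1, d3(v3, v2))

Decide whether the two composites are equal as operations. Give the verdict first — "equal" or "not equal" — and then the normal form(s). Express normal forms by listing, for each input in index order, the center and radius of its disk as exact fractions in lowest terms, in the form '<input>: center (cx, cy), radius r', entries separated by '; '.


not equal — first v1: center (1/4, 1/40), radius 1/100; v2: center (0, 1/4), radius 1/9; v3: center (9/40, -1/40), radius 1/90, second v1: center (1/4, 1/4), radius 1/10; v2: center (1/2, 1/2), radius 1/72; v3: center (13/24, 13/24), radius 1/84


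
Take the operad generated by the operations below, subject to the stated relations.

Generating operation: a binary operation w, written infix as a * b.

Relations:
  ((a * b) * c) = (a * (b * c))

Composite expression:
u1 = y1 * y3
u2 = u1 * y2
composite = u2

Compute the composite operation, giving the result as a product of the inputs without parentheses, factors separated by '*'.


y1 * y3 * y2

Associativity of w dissolves the nesting; only the y-input order survives.
(y1 * y3) unparenthesizes to y1 * y3
((y1 * y3) * y2) unparenthesizes to y1 * y3 * y2


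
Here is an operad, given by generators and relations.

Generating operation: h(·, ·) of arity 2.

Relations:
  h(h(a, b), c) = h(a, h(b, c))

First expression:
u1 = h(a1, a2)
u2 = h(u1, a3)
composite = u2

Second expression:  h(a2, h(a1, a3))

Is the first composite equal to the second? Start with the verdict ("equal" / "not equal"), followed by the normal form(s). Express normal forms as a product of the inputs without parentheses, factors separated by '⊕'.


Reducing the first expression gives a1 ⊕ a2 ⊕ a3
Reducing the second expression gives a2 ⊕ a1 ⊕ a3
They disagree, so not equal.

not equal; first: a1 ⊕ a2 ⊕ a3; second: a2 ⊕ a1 ⊕ a3


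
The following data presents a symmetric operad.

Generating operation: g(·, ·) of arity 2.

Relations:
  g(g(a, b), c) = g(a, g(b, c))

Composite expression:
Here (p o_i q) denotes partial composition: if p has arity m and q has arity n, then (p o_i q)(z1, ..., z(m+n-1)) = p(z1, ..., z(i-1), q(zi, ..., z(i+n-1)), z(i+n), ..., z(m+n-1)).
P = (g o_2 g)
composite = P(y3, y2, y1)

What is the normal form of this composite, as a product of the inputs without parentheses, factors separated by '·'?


y3 · y2 · y1


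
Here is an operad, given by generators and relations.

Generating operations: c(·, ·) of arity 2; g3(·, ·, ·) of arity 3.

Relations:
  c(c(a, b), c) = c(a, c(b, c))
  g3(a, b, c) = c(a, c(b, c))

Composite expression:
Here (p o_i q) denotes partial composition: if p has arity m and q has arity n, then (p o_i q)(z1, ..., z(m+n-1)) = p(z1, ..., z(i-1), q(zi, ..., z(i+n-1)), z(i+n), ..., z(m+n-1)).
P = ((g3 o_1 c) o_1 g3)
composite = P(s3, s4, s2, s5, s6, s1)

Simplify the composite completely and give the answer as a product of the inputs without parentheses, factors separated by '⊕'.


s3 ⊕ s4 ⊕ s2 ⊕ s5 ⊕ s6 ⊕ s1

Key point: g3 is associative — brackets drop, the s-order remains.
g3(s3, s4, s2) linearizes to s3 ⊕ s4 ⊕ s2
c(g3(s3, s4, s2), s5) linearizes to s3 ⊕ s4 ⊕ s2 ⊕ s5
g3(c(g3(s3, s4, s2), s5), s6, s1) linearizes to s3 ⊕ s4 ⊕ s2 ⊕ s5 ⊕ s6 ⊕ s1


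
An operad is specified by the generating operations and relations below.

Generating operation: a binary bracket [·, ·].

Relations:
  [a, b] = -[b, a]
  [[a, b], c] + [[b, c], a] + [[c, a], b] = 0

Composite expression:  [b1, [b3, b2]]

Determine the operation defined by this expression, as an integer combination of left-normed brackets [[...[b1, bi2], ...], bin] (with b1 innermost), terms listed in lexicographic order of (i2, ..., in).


A multilinear Lie element is pinned by b1-initial words (b1 innermost).
Composite bracket: [b1, [b3, b2]]
Each bracket splits as ab - ba, giving 4 signed words (2^2 = 4).
Coefficients come from the b1-initial words:
  b1b2b3 appears with sign -1, giving the term -[[b1, b2], b3]
  b1b3b2 appears with sign +1, giving the term +[[b1, b3], b2]

-[[b1, b2], b3] + [[b1, b3], b2]


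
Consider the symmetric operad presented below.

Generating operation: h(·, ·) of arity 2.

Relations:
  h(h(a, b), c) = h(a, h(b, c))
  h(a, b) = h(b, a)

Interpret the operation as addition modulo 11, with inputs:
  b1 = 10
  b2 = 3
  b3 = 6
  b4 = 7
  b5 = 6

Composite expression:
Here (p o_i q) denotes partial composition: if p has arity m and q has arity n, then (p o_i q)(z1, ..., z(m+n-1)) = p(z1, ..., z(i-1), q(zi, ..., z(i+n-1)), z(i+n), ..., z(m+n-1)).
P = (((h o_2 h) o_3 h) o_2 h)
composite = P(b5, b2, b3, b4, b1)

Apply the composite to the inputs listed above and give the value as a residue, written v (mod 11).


10 (mod 11)

h(b2, b3) = 9
h(b4, b1) = 6
h(h(b2, b3), h(b4, b1)) = 4
h(b5, h(h(b2, b3), h(b4, b1))) = 10


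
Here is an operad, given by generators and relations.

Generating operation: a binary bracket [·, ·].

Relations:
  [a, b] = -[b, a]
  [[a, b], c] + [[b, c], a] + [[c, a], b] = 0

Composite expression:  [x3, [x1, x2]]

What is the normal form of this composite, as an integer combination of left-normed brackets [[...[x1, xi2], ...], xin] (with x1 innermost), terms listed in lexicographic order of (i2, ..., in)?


-[[x1, x2], x3]


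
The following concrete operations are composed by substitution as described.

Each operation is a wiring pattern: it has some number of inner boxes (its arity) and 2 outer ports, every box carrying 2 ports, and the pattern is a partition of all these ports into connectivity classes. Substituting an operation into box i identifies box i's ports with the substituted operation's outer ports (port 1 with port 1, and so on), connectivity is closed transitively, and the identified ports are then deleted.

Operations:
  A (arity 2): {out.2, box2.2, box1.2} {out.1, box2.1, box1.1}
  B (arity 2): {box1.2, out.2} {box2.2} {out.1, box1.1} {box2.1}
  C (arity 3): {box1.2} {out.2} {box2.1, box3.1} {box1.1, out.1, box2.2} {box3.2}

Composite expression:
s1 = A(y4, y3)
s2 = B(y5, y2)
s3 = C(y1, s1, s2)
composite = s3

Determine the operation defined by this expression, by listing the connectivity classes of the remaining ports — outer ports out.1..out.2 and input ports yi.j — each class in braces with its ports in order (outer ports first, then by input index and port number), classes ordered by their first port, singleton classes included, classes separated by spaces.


After gluing at C, chains via deleted ports link the y-ports.
stage A: inputs (y4, y3), connectivity {out.1, y3.1, y4.1} {out.2, y3.2, y4.2}, out.j its boundary
stage B: inputs (y5, y2), connectivity {out.1, y5.1} {out.2, y5.2} {y2.1} {y2.2}, out.j its boundary
stage C: inputs (y1, y4, y3, y5, y2), connectivity {out.1, y1.1, y3.2, y4.2} {out.2} {y1.2} {y2.1} {y2.2} {y3.1, y4.1, y5.1} {y5.2}, out.j its boundary

{out.1, y1.1, y3.2, y4.2} {out.2} {y1.2} {y2.1} {y2.2} {y3.1, y4.1, y5.1} {y5.2}


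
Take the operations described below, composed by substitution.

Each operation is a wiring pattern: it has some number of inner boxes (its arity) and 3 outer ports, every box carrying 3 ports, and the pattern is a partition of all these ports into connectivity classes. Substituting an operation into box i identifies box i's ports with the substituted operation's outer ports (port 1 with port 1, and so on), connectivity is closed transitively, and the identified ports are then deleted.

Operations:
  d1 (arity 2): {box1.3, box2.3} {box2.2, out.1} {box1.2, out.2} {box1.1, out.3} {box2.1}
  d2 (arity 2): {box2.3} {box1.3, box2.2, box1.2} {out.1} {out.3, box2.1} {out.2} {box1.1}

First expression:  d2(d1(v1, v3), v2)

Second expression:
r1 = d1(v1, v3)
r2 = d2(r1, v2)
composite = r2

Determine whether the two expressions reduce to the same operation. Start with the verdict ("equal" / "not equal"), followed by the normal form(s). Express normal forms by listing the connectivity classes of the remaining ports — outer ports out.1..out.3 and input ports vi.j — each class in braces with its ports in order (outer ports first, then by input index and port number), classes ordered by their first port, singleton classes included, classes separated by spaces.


The first expression reduces to {out.1} {out.2} {out.3, v2.1} {v1.1, v1.2, v2.2} {v1.3, v3.3} {v2.3} {v3.1} {v3.2}
The second expression reduces to {out.1} {out.2} {out.3, v2.1} {v1.1, v1.2, v2.2} {v1.3, v3.3} {v2.3} {v3.1} {v3.2}
Both agree, so they are equal.

equal; both compose to {out.1} {out.2} {out.3, v2.1} {v1.1, v1.2, v2.2} {v1.3, v3.3} {v2.3} {v3.1} {v3.2}
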